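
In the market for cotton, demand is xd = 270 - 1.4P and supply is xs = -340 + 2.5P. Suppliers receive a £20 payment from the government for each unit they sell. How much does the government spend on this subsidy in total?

Pre-subsidy: 270 - 1.4P = -340 + 2.5P gives P* = 6100/39, x* = 1990/39.
With the subsidy, sellers receive Ps = Pb + 20 for each unit, where Pb is the price buyers pay.
Supply in terms of Pb becomes xs = -340 + 2.5(Pb + 20) = -290 + 2.5Pb. Setting this equal to demand: 270 - 1.4Pb = -290 + 2.5Pb, so Pb = 5600/39.
Sellers receive Ps = 5600/39 + 20 = 6380/39; x' = 270 − 1.4·(5600/39) = 2690/39.
Government outlay = subsidy × quantity = 20 × 2690/39 = 53800/39.

Government cost = 53800/39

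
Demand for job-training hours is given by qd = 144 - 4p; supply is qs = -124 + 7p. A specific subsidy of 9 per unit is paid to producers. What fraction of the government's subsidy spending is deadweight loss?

DWL / government spending = 63/382

Pre-subsidy: 144 - 4p = -124 + 7p gives p* = 268/11, q* = 512/11.
With the subsidy, sellers receive ps = pb + 9 for each unit, where pb is the price buyers pay.
Supply in terms of pb becomes qs = -124 + 7(pb + 9) = -61 + 7pb. Setting this equal to demand: 144 - 4pb = -61 + 7pb, so pb = 205/11.
Sellers receive ps = 205/11 + 9 = 304/11; q' = 144 − 4·(205/11) = 764/11.
ΔCS = ½(512/11 + 764/11)(268/11 − 205/11) = 3654/11; ΔPS = ½(512/11 + 764/11)(304/11 − 268/11) = 2088/11.
Government spending = 9 × 764/11 = 6876/11.
DWL = ½ × 9 × (764/11 − 512/11) = 1134/11; fraction = (1134/11) / (6876/11) = 63/382.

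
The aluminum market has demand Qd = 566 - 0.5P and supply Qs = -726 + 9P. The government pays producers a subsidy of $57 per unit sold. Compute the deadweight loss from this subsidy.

Deadweight loss = $769.5

Pre-subsidy: 566 - 0.5P = -726 + 9P gives P* = 136, Q* = 498.
With the subsidy, sellers receive Ps = Pb + 57 for each unit, where Pb is the price buyers pay.
Supply in terms of Pb becomes Qs = -726 + 9(Pb + 57) = -213 + 9Pb. Setting this equal to demand: 566 - 0.5Pb = -213 + 9Pb, so Pb = 82.
Sellers receive Ps = 82 + 57 = 139; Q' = 566 − 0.5·82 = 525.
The subsidy expands output by 525 − 498 = 27 past the efficient level; on those units the gap between marginal cost and willingness to pay runs from 0 up to 57.
DWL = ½ × 57 × 27 = 769.5.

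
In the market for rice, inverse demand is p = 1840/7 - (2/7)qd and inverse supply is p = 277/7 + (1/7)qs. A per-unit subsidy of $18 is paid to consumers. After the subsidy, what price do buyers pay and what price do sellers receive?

Buyers pay $102; sellers receive $120

Pre-subsidy: 1840/7 - (2/7)q = 277/7 + (1/7)q gives q* = 521 and p* = 114.
With the rebate, buyers effectively pay pb = ps − 18, where ps is the price sellers receive.
On the curves, pb = 1840/7 - (2/7)q and ps = 277/7 + (1/7)q; the wedge ps − pb = 18 gives 277/7 + (1/7)q − (1840/7 - (2/7)q) = 18, so q' = 563.
Then pb = 1840/7 − (2/7)·563 = 102 and ps = 277/7 + (1/7)·563 = 120.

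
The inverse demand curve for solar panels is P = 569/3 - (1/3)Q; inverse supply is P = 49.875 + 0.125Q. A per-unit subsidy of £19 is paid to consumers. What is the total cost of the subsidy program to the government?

Government cost = 72409/11

Pre-subsidy: 569/3 - (1/3)Q = 49.875 + 0.125Q gives Q* = 305 and P* = 88.
With the rebate, buyers effectively pay Pb = Ps − 19, where Ps is the price sellers receive.
On the curves, Pb = 569/3 - (1/3)Q and Ps = 49.875 + 0.125Q; the wedge Ps − Pb = 19 gives 49.875 + 0.125Q − (569/3 - (1/3)Q) = 19, so Q' = 3811/11.
Then Pb = 569/3 − (1/3)·(3811/11) = 816/11 and Ps = 49.875 + 0.125·(3811/11) = 1025/11.
Government outlay = subsidy × quantity = 19 × 3811/11 = 72409/11.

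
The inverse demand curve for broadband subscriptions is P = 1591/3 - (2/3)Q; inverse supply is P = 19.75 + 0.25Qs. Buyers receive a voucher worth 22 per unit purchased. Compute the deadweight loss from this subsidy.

Pre-subsidy: 1591/3 - (2/3)Q = 19.75 + 0.25Q gives Q* = 557 and P* = 159.
With the rebate, buyers effectively pay Pb = Ps − 22, where Ps is the price sellers receive.
On the curves, Pb = 1591/3 - (2/3)Q and Ps = 19.75 + 0.25Q; the wedge Ps − Pb = 22 gives 19.75 + 0.25Q − (1591/3 - (2/3)Q) = 22, so Q' = 581.
Then Pb = 1591/3 − (2/3)·581 = 143 and Ps = 19.75 + 0.25·581 = 165.
The subsidy expands output by 581 − 557 = 24 past the efficient level; on those units the gap between marginal cost and willingness to pay runs from 0 up to 22.
DWL = ½ × 22 × 24 = 264.

Deadweight loss = 264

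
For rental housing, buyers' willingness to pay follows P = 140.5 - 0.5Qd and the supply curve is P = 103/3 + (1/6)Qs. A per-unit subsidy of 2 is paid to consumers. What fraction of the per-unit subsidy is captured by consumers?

Pre-subsidy: 140.5 - 0.5Q = 103/3 + (1/6)Q gives Q* = 159.25 and P* = 60.875.
With the rebate, buyers effectively pay Pb = Ps − 2, where Ps is the price sellers receive.
On the curves, Pb = 140.5 - 0.5Q and Ps = 103/3 + (1/6)Q; the wedge Ps − Pb = 2 gives 103/3 + (1/6)Q − (140.5 - 0.5Q) = 2, so Q' = 162.25.
Then Pb = 140.5 − 0.5·162.25 = 59.375 and Ps = 103/3 + (1/6)·162.25 = 61.375.
Buyers' price falls by P* − Pb = 60.875 − 59.375 = 1.5; sellers' price rises by Ps − P* = 61.375 − 60.875 = 0.5.
So consumers capture 1.5/2 = 0.75 of each unit of subsidy.

Consumer share = 0.75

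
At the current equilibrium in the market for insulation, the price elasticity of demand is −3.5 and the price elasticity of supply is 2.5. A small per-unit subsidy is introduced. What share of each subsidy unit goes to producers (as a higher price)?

For a small subsidy around the equilibrium, the benefit split depends on the relative slopes, which at a point are proportional to the elasticities.
Buyer share = εs/(εs + |εd|) = 2.5/(2.5 + 3.5) = 5/12; seller share = |εd|/(εs + |εd|) = 7/12.
So producers capture 7/12 of the subsidy.

Producer share = 7/12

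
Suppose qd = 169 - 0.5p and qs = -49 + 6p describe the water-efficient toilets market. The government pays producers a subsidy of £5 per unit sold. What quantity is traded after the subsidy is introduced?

q' = 2009/13

Pre-subsidy: 169 - 0.5p = -49 + 6p gives p* = 436/13, q* = 1979/13.
With the subsidy, sellers receive ps = pb + 5 for each unit, where pb is the price buyers pay.
Supply in terms of pb becomes qs = -49 + 6(pb + 5) = -19 + 6pb. Setting this equal to demand: 169 - 0.5pb = -19 + 6pb, so pb = 376/13.
Sellers receive ps = 376/13 + 5 = 441/13; q' = 169 − 0.5·(376/13) = 2009/13.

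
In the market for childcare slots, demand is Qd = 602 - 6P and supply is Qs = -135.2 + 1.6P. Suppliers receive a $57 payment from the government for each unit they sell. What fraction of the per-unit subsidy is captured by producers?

Producer share = 15/19

Pre-subsidy: 602 - 6P = -135.2 + 1.6P gives P* = 97, Q* = 20.
With the subsidy, sellers receive Ps = Pb + 57 for each unit, where Pb is the price buyers pay.
Supply in terms of Pb becomes Qs = -135.2 + 1.6(Pb + 57) = -44 + 1.6Pb. Setting this equal to demand: 602 - 6Pb = -44 + 1.6Pb, so Pb = 85.
Sellers receive Ps = 85 + 57 = 142; Q' = 602 − 6·85 = 92.
Buyers' price falls by P* − Pb = 97 − 85 = 12; sellers' price rises by Ps − P* = 142 − 97 = 45.
So producers capture 45/57 = 15/19 of each unit of subsidy.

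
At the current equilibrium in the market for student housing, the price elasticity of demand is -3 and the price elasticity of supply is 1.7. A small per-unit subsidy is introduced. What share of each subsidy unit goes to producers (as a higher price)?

Producer share = 30/47

For a small subsidy around the equilibrium, the benefit split depends on the relative slopes, which at a point are proportional to the elasticities.
Buyer share = εs/(εs + |εd|) = 1.7/(1.7 + 3) = 17/47; seller share = |εd|/(εs + |εd|) = 30/47.
So producers capture 30/47 of the subsidy.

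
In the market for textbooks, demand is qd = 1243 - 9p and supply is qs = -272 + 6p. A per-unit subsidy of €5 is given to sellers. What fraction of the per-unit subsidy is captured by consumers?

Pre-subsidy: 1243 - 9p = -272 + 6p gives p* = 101, q* = 334.
With the subsidy, sellers receive ps = pb + 5 for each unit, where pb is the price buyers pay.
Supply in terms of pb becomes qs = -272 + 6(pb + 5) = -242 + 6pb. Setting this equal to demand: 1243 - 9pb = -242 + 6pb, so pb = 99.
Sellers receive ps = 99 + 5 = 104; q' = 1243 − 9·99 = 352.
Buyers' price falls by p* − pb = 101 − 99 = 2; sellers' price rises by ps − p* = 104 − 101 = 3.
So consumers capture 2/5 = 0.4 of each unit of subsidy.

Consumer share = 0.4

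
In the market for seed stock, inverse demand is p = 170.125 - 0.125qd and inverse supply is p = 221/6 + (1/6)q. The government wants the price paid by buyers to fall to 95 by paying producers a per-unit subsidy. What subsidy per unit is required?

At a buyer price of 95, quantity demanded is 1361 − 8·95 = 601.
Sellers supply 601 only when they receive ps = 221/6 + (1/6)·601 = 137.
s = ps − pb = 137 − 95 = 42.

Required subsidy s = 42 per unit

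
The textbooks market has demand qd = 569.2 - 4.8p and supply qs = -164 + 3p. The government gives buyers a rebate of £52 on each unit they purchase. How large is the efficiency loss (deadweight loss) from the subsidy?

Deadweight loss = £2496

Pre-subsidy: 569.2 - 4.8p = -164 + 3p gives p* = 94, q* = 118.
With the rebate, buyers effectively pay pb = ps − 52, where ps is the price sellers receive.
Demand in terms of ps becomes qd = 569.2 − 4.8(ps − 52) = 818.8 - 4.8ps. Setting this equal to supply: 818.8 - 4.8ps = -164 + 3ps, so ps = 126.
Buyers pay pb = 126 − 52 = 74; q' = -164 + 3·126 = 214.
The subsidy expands output by 214 − 118 = 96 past the efficient level; on those units the gap between marginal cost and willingness to pay runs from 0 up to 52.
DWL = ½ × 52 × 96 = 2496.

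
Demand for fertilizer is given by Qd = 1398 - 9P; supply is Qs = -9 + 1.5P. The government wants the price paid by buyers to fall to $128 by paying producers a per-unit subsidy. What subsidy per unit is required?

At a buyer price of 128, quantity demanded is 1398 − 9·128 = 246.
Sellers supply 246 only when they receive Ps with -9 + 1.5·Ps = 246, i.e. Ps = 170.
s = Ps − Pb = 170 − 128 = 42.

Required subsidy s = $42 per unit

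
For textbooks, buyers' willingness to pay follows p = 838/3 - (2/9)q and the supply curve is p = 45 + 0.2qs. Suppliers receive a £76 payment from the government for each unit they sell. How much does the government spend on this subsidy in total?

Pre-subsidy: 838/3 - (2/9)q = 45 + 0.2q gives q* = 555 and p* = 156.
With the subsidy, sellers receive ps = pb + 76 for each unit, where pb is the price buyers pay.
On the curves, pb = 838/3 - (2/9)q and ps = 45 + 0.2q; the wedge ps − pb = 76 gives 45 + 0.2q − (838/3 - (2/9)q) = 76, so q' = 735.
Then pb = 838/3 − (2/9)·735 = 116 and ps = 45 + 0.2·735 = 192.
Government outlay = subsidy × quantity = 76 × 735 = 55860.

Government cost = £55860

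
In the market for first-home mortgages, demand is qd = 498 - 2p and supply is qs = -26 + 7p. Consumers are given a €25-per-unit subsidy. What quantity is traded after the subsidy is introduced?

Pre-subsidy: 498 - 2p = -26 + 7p gives p* = 524/9, q* = 3434/9.
With the rebate, buyers effectively pay pb = ps − 25, where ps is the price sellers receive.
Demand in terms of ps becomes qd = 498 − 2(ps − 25) = 548 - 2ps. Setting this equal to supply: 548 - 2ps = -26 + 7ps, so ps = 574/9.
Buyers pay pb = 574/9 − 25 = 349/9; q' = -26 + 7·(574/9) = 3784/9.

q' = 3784/9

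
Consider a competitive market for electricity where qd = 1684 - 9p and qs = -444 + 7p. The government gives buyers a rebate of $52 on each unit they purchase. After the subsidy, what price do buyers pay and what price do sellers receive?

Buyers pay $110.25; sellers receive $162.25

Pre-subsidy: 1684 - 9p = -444 + 7p gives p* = 133, q* = 487.
With the rebate, buyers effectively pay pb = ps − 52, where ps is the price sellers receive.
Demand in terms of ps becomes qd = 1684 − 9(ps − 52) = 2152 - 9ps. Setting this equal to supply: 2152 - 9ps = -444 + 7ps, so ps = 162.25.
Buyers pay pb = 162.25 − 52 = 110.25; q' = -444 + 7·162.25 = 691.75.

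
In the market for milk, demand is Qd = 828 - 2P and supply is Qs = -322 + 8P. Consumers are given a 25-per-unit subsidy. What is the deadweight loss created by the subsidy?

Deadweight loss = 500

Pre-subsidy: 828 - 2P = -322 + 8P gives P* = 115, Q* = 598.
With the rebate, buyers effectively pay Pb = Ps − 25, where Ps is the price sellers receive.
Demand in terms of Ps becomes Qd = 828 − 2(Ps − 25) = 878 - 2Ps. Setting this equal to supply: 878 - 2Ps = -322 + 8Ps, so Ps = 120.
Buyers pay Pb = 120 − 25 = 95; Q' = -322 + 8·120 = 638.
The subsidy expands output by 638 − 598 = 40 past the efficient level; on those units the gap between marginal cost and willingness to pay runs from 0 up to 25.
DWL = ½ × 25 × 40 = 500.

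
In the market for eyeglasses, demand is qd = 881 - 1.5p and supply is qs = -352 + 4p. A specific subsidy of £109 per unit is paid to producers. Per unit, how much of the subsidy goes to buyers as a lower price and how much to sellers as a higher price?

Buyers gain 872/11 per unit; sellers gain 327/11 per unit

Pre-subsidy: 881 - 1.5p = -352 + 4p gives p* = 2466/11, q* = 5992/11.
With the subsidy, sellers receive ps = pb + 109 for each unit, where pb is the price buyers pay.
Supply in terms of pb becomes qs = -352 + 4(pb + 109) = 84 + 4pb. Setting this equal to demand: 881 - 1.5pb = 84 + 4pb, so pb = 1594/11.
Sellers receive ps = 1594/11 + 109 = 2793/11; q' = 881 − 1.5·(1594/11) = 7300/11.
Buyers' price falls by p* − pb = 2466/11 − 1594/11 = 872/11; sellers' price rises by ps − p* = 2793/11 − 2466/11 = 327/11.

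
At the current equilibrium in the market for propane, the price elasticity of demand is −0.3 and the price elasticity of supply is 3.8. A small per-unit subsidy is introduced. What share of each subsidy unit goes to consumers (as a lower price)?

Consumer share = 38/41

For a small subsidy around the equilibrium, the benefit split depends on the relative slopes, which at a point are proportional to the elasticities.
Buyer share = εs/(εs + |εd|) = 3.8/(3.8 + 0.3) = 38/41; seller share = |εd|/(εs + |εd|) = 3/41.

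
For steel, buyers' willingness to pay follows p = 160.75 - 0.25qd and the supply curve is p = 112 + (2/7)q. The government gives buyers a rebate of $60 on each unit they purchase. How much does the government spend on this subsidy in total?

Pre-subsidy: 160.75 - 0.25q = 112 + (2/7)q gives q* = 91 and p* = 138.
With the rebate, buyers effectively pay pb = ps − 60, where ps is the price sellers receive.
On the curves, pb = 160.75 - 0.25q and ps = 112 + (2/7)q; the wedge ps − pb = 60 gives 112 + (2/7)q − (160.75 - 0.25q) = 60, so q' = 203.
Then pb = 160.75 − 0.25·203 = 110 and ps = 112 + (2/7)·203 = 170.
Government outlay = subsidy × quantity = 60 × 203 = 12180.

Government cost = $12180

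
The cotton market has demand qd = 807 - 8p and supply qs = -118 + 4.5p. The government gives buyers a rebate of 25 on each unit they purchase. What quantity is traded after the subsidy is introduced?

Pre-subsidy: 807 - 8p = -118 + 4.5p gives p* = 74, q* = 215.
With the rebate, buyers effectively pay pb = ps − 25, where ps is the price sellers receive.
Demand in terms of ps becomes qd = 807 − 8(ps − 25) = 1007 - 8ps. Setting this equal to supply: 1007 - 8ps = -118 + 4.5ps, so ps = 90.
Buyers pay pb = 90 − 25 = 65; q' = -118 + 4.5·90 = 287.

q' = 287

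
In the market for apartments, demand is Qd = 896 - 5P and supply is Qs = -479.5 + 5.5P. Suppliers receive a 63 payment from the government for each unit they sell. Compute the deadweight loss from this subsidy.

Pre-subsidy: 896 - 5P = -479.5 + 5.5P gives P* = 131, Q* = 241.
With the subsidy, sellers receive Ps = Pb + 63 for each unit, where Pb is the price buyers pay.
Supply in terms of Pb becomes Qs = -479.5 + 5.5(Pb + 63) = -133 + 5.5Pb. Setting this equal to demand: 896 - 5Pb = -133 + 5.5Pb, so Pb = 98.
Sellers receive Ps = 98 + 63 = 161; Q' = 896 − 5·98 = 406.
The subsidy expands output by 406 − 241 = 165 past the efficient level; on those units the gap between marginal cost and willingness to pay runs from 0 up to 63.
DWL = ½ × 63 × 165 = 5197.5.

Deadweight loss = 5197.5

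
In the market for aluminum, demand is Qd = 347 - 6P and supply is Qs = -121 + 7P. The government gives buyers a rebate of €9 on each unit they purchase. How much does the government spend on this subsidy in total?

Government cost = 18729/13

Pre-subsidy: 347 - 6P = -121 + 7P gives P* = 36, Q* = 131.
With the rebate, buyers effectively pay Pb = Ps − 9, where Ps is the price sellers receive.
Demand in terms of Ps becomes Qd = 347 − 6(Ps − 9) = 401 - 6Ps. Setting this equal to supply: 401 - 6Ps = -121 + 7Ps, so Ps = 522/13.
Buyers pay Pb = 522/13 − 9 = 405/13; Q' = -121 + 7·(522/13) = 2081/13.
Government outlay = subsidy × quantity = 9 × 2081/13 = 18729/13.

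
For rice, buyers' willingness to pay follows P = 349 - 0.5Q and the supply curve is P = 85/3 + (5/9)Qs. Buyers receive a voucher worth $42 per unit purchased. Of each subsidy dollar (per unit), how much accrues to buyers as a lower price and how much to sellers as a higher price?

Pre-subsidy: 349 - 0.5Q = 85/3 + (5/9)Q gives Q* = 5772/19 and P* = 3745/19.
With the rebate, buyers effectively pay Pb = Ps − 42, where Ps is the price sellers receive.
On the curves, Pb = 349 - 0.5Q and Ps = 85/3 + (5/9)Q; the wedge Ps − Pb = 42 gives 85/3 + (5/9)Q − (349 - 0.5Q) = 42, so Q' = 6528/19.
Then Pb = 349 − 0.5·(6528/19) = 3367/19 and Ps = 85/3 + (5/9)·(6528/19) = 4165/19.
Buyers' price falls by P* − Pb = 3745/19 − 3367/19 = 378/19; sellers' price rises by Ps − P* = 4165/19 − 3745/19 = 420/19.

Buyers gain 378/19 per unit; sellers gain 420/19 per unit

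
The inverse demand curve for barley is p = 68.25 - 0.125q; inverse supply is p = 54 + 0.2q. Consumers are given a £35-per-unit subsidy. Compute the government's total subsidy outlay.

Pre-subsidy: 68.25 - 0.125q = 54 + 0.2q gives q* = 570/13 and p* = 816/13.
With the rebate, buyers effectively pay pb = ps − 35, where ps is the price sellers receive.
On the curves, pb = 68.25 - 0.125q and ps = 54 + 0.2q; the wedge ps − pb = 35 gives 54 + 0.2q − (68.25 - 0.125q) = 35, so q' = 1970/13.
Then pb = 68.25 − 0.125·(1970/13) = 641/13 and ps = 54 + 0.2·(1970/13) = 1096/13.
Government outlay = subsidy × quantity = 35 × 1970/13 = 68950/13.

Government cost = 68950/13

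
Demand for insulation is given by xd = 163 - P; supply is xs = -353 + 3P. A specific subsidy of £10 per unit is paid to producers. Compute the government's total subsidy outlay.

Government cost = £415

Pre-subsidy: 163 - P = -353 + 3P gives P* = 129, x* = 34.
With the subsidy, sellers receive Ps = Pb + 10 for each unit, where Pb is the price buyers pay.
Supply in terms of Pb becomes xs = -353 + 3(Pb + 10) = -323 + 3Pb. Setting this equal to demand: 163 - Pb = -323 + 3Pb, so Pb = 121.5.
Sellers receive Ps = 121.5 + 10 = 131.5; x' = 163 − 1·121.5 = 41.5.
Government outlay = subsidy × quantity = 10 × 41.5 = 415.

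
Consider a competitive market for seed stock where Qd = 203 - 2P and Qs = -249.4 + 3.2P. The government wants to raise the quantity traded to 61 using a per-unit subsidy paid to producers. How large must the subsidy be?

At Q = 61, invert demand for the buyer price: Pb = (203 − 61)/2 = 71; invert supply for the seller price: Ps = (61 − (-249.4))/3.2 = 97.
The subsidy must fill the gap: s = Ps − Pb = 97 − 71 = 26.

Required subsidy s = 26 per unit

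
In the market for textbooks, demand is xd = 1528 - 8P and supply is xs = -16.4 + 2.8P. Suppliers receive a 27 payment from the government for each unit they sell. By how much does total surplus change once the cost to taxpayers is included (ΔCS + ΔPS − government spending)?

Net change in total surplus = -756

Pre-subsidy: 1528 - 8P = -16.4 + 2.8P gives P* = 143, x* = 384.
With the subsidy, sellers receive Ps = Pb + 27 for each unit, where Pb is the price buyers pay.
Supply in terms of Pb becomes xs = -16.4 + 2.8(Pb + 27) = 59.2 + 2.8Pb. Setting this equal to demand: 1528 - 8Pb = 59.2 + 2.8Pb, so Pb = 136.
Sellers receive Ps = 136 + 27 = 163; x' = 1528 − 8·136 = 440.
ΔCS = ½(384 + 440)(143 − 136) = 2884; ΔPS = ½(384 + 440)(163 − 143) = 8240.
Government spending = 27 × 440 = 11880.
Net change = 2884 + 8240 − 11880 = -756. The loss equals the DWL triangle ½·27·56.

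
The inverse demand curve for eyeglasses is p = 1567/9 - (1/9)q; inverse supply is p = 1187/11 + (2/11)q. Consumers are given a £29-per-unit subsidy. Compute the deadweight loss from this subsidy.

Pre-subsidy: 1567/9 - (1/9)q = 1187/11 + (2/11)q gives q* = 226 and p* = 149.
With the rebate, buyers effectively pay pb = ps − 29, where ps is the price sellers receive.
On the curves, pb = 1567/9 - (1/9)q and ps = 1187/11 + (2/11)q; the wedge ps − pb = 29 gives 1187/11 + (2/11)q − (1567/9 - (1/9)q) = 29, so q' = 325.
Then pb = 1567/9 − (1/9)·325 = 138 and ps = 1187/11 + (2/11)·325 = 167.
The subsidy expands output by 325 − 226 = 99 past the efficient level; on those units the gap between marginal cost and willingness to pay runs from 0 up to 29.
DWL = ½ × 29 × 99 = 1435.5.

Deadweight loss = £1435.5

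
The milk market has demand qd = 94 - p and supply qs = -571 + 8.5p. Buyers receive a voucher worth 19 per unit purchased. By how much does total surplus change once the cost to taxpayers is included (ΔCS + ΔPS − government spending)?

Pre-subsidy: 94 - p = -571 + 8.5p gives p* = 70, q* = 24.
With the rebate, buyers effectively pay pb = ps − 19, where ps is the price sellers receive.
Demand in terms of ps becomes qd = 94 − 1(ps − 19) = 113 - ps. Setting this equal to supply: 113 - ps = -571 + 8.5ps, so ps = 72.
Buyers pay pb = 72 − 19 = 53; q' = -571 + 8.5·72 = 41.
ΔCS = ½(24 + 41)(70 − 53) = 552.5; ΔPS = ½(24 + 41)(72 − 70) = 65.
Government spending = 19 × 41 = 779.
Net change = 552.5 + 65 − 779 = -161.5. The loss equals the DWL triangle ½·19·17.

Net change in total surplus = -161.5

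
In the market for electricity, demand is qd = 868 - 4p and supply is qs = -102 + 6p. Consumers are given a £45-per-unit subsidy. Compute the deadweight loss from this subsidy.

Deadweight loss = £2430

Pre-subsidy: 868 - 4p = -102 + 6p gives p* = 97, q* = 480.
With the rebate, buyers effectively pay pb = ps − 45, where ps is the price sellers receive.
Demand in terms of ps becomes qd = 868 − 4(ps − 45) = 1048 - 4ps. Setting this equal to supply: 1048 - 4ps = -102 + 6ps, so ps = 115.
Buyers pay pb = 115 − 45 = 70; q' = -102 + 6·115 = 588.
The subsidy expands output by 588 − 480 = 108 past the efficient level; on those units the gap between marginal cost and willingness to pay runs from 0 up to 45.
DWL = ½ × 45 × 108 = 2430.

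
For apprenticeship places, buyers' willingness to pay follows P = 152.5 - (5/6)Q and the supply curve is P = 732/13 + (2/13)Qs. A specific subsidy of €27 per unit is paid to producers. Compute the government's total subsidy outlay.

Pre-subsidy: 152.5 - (5/6)Q = 732/13 + (2/13)Q gives Q* = 7503/77 and P* = 5490/77.
With the subsidy, sellers receive Ps = Pb + 27 for each unit, where Pb is the price buyers pay.
On the curves, Pb = 152.5 - (5/6)Q and Ps = 732/13 + (2/13)Q; the wedge Ps − Pb = 27 gives 732/13 + (2/13)Q − (152.5 - (5/6)Q) = 27, so Q' = 9609/77.
Then Pb = 152.5 − (5/6)·(9609/77) = 3735/77 and Ps = 732/13 + (2/13)·(9609/77) = 5814/77.
Government outlay = subsidy × quantity = 27 × 9609/77 = 259443/77.

Government cost = 259443/77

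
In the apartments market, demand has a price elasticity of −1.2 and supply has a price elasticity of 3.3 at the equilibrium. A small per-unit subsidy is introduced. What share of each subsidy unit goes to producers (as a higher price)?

Producer share = 4/15

For a small subsidy around the equilibrium, the benefit split depends on the relative slopes, which at a point are proportional to the elasticities.
Buyer share = εs/(εs + |εd|) = 3.3/(3.3 + 1.2) = 11/15; seller share = |εd|/(εs + |εd|) = 4/15.
So producers capture 4/15 of the subsidy.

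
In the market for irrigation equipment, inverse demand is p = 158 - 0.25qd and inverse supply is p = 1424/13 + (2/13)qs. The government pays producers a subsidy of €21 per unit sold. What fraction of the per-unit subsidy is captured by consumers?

Consumer share = 13/21

Pre-subsidy: 158 - 0.25q = 1424/13 + (2/13)q gives q* = 120 and p* = 128.
With the subsidy, sellers receive ps = pb + 21 for each unit, where pb is the price buyers pay.
On the curves, pb = 158 - 0.25q and ps = 1424/13 + (2/13)q; the wedge ps − pb = 21 gives 1424/13 + (2/13)q − (158 - 0.25q) = 21, so q' = 172.
Then pb = 158 − 0.25·172 = 115 and ps = 1424/13 + (2/13)·172 = 136.
Buyers' price falls by p* − pb = 128 − 115 = 13; sellers' price rises by ps − p* = 136 − 128 = 8.
So consumers capture 13/21 = 13/21 of each unit of subsidy.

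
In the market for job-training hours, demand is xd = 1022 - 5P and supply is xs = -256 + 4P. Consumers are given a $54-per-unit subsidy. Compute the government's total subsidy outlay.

Government cost = $23328

Pre-subsidy: 1022 - 5P = -256 + 4P gives P* = 142, x* = 312.
With the rebate, buyers effectively pay Pb = Ps − 54, where Ps is the price sellers receive.
Demand in terms of Ps becomes xd = 1022 − 5(Ps − 54) = 1292 - 5Ps. Setting this equal to supply: 1292 - 5Ps = -256 + 4Ps, so Ps = 172.
Buyers pay Pb = 172 − 54 = 118; x' = -256 + 4·172 = 432.
Government outlay = subsidy × quantity = 54 × 432 = 23328.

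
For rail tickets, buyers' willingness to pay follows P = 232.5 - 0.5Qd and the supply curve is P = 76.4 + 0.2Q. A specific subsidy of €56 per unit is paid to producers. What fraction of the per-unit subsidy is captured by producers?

Pre-subsidy: 232.5 - 0.5Q = 76.4 + 0.2Q gives Q* = 223 and P* = 121.
With the subsidy, sellers receive Ps = Pb + 56 for each unit, where Pb is the price buyers pay.
On the curves, Pb = 232.5 - 0.5Q and Ps = 76.4 + 0.2Q; the wedge Ps − Pb = 56 gives 76.4 + 0.2Q − (232.5 - 0.5Q) = 56, so Q' = 303.
Then Pb = 232.5 − 0.5·303 = 81 and Ps = 76.4 + 0.2·303 = 137.
Buyers' price falls by P* − Pb = 121 − 81 = 40; sellers' price rises by Ps − P* = 137 − 121 = 16.
So producers capture 16/56 = 2/7 of each unit of subsidy.

Producer share = 2/7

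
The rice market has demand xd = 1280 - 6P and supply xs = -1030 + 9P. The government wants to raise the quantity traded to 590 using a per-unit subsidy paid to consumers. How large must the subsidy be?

At x = 590, invert demand for the buyer price: Pb = (1280 − 590)/6 = 115; invert supply for the seller price: Ps = (590 − (-1030))/9 = 180.
The subsidy must fill the gap: s = Ps − Pb = 180 − 115 = 65.

Required subsidy s = 65 per unit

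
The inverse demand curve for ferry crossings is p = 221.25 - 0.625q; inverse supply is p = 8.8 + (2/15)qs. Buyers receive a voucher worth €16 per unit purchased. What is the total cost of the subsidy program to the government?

Pre-subsidy: 221.25 - 0.625q = 8.8 + (2/15)q gives q* = 3642/13 and p* = 600/13.
With the rebate, buyers effectively pay pb = ps − 16, where ps is the price sellers receive.
On the curves, pb = 221.25 - 0.625q and ps = 8.8 + (2/15)q; the wedge ps − pb = 16 gives 8.8 + (2/15)q − (221.25 - 0.625q) = 16, so q' = 27414/91.
Then pb = 221.25 − 0.625·(27414/91) = 3000/91 and ps = 8.8 + (2/15)·(27414/91) = 4456/91.
Government outlay = subsidy × quantity = 16 × 27414/91 = 438624/91.

Government cost = 438624/91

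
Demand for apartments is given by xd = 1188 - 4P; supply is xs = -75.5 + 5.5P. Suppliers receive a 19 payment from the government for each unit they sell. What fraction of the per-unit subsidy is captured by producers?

Producer share = 8/19

Pre-subsidy: 1188 - 4P = -75.5 + 5.5P gives P* = 133, x* = 656.
With the subsidy, sellers receive Ps = Pb + 19 for each unit, where Pb is the price buyers pay.
Supply in terms of Pb becomes xs = -75.5 + 5.5(Pb + 19) = 29 + 5.5Pb. Setting this equal to demand: 1188 - 4Pb = 29 + 5.5Pb, so Pb = 122.
Sellers receive Ps = 122 + 19 = 141; x' = 1188 − 4·122 = 700.
Buyers' price falls by P* − Pb = 133 − 122 = 11; sellers' price rises by Ps − P* = 141 − 133 = 8.
So producers capture 8/19 = 8/19 of each unit of subsidy.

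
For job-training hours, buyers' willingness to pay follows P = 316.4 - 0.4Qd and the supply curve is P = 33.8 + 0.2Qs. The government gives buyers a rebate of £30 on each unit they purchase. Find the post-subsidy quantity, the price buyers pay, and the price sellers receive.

Pre-subsidy: 316.4 - 0.4Q = 33.8 + 0.2Q gives Q* = 471 and P* = 128.
With the rebate, buyers effectively pay Pb = Ps − 30, where Ps is the price sellers receive.
On the curves, Pb = 316.4 - 0.4Q and Ps = 33.8 + 0.2Q; the wedge Ps − Pb = 30 gives 33.8 + 0.2Q − (316.4 - 0.4Q) = 30, so Q' = 521.
Then Pb = 316.4 − 0.4·521 = 108 and Ps = 33.8 + 0.2·521 = 138.

Q' = 521; buyers pay £108; sellers receive £138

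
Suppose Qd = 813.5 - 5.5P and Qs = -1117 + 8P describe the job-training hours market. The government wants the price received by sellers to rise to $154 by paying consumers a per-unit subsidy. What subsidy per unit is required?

At a seller price of 154, quantity supplied is -1117 + 8·154 = 115.
Buyers absorb 115 only when they pay Pb with 813.5 − 5.5·Pb = 115, i.e. Pb = 127.
s = Ps − Pb = 154 − 127 = 27.

Required subsidy s = $27 per unit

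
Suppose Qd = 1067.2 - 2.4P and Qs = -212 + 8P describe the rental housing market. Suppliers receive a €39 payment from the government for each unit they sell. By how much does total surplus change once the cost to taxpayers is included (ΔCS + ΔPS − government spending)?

Net change in total surplus = -€1404

Pre-subsidy: 1067.2 - 2.4P = -212 + 8P gives P* = 123, Q* = 772.
With the subsidy, sellers receive Ps = Pb + 39 for each unit, where Pb is the price buyers pay.
Supply in terms of Pb becomes Qs = -212 + 8(Pb + 39) = 100 + 8Pb. Setting this equal to demand: 1067.2 - 2.4Pb = 100 + 8Pb, so Pb = 93.
Sellers receive Ps = 93 + 39 = 132; Q' = 1067.2 − 2.4·93 = 844.
ΔCS = ½(772 + 844)(123 − 93) = 24240; ΔPS = ½(772 + 844)(132 − 123) = 7272.
Government spending = 39 × 844 = 32916.
Net change = 24240 + 7272 − 32916 = -1404. The loss equals the DWL triangle ½·39·72.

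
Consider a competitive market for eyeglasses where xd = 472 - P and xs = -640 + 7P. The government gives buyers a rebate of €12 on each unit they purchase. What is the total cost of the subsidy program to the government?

Pre-subsidy: 472 - P = -640 + 7P gives P* = 139, x* = 333.
With the rebate, buyers effectively pay Pb = Ps − 12, where Ps is the price sellers receive.
Demand in terms of Ps becomes xd = 472 − 1(Ps − 12) = 484 - Ps. Setting this equal to supply: 484 - Ps = -640 + 7Ps, so Ps = 140.5.
Buyers pay Pb = 140.5 − 12 = 128.5; x' = -640 + 7·140.5 = 343.5.
Government outlay = subsidy × quantity = 12 × 343.5 = 4122.

Government cost = €4122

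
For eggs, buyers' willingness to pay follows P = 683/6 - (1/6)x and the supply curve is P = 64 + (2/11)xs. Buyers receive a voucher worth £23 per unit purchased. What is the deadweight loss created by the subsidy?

Deadweight loss = £759

Pre-subsidy: 683/6 - (1/6)x = 64 + (2/11)x gives x* = 143 and P* = 90.
With the rebate, buyers effectively pay Pb = Ps − 23, where Ps is the price sellers receive.
On the curves, Pb = 683/6 - (1/6)x and Ps = 64 + (2/11)x; the wedge Ps − Pb = 23 gives 64 + (2/11)x − (683/6 - (1/6)x) = 23, so x' = 209.
Then Pb = 683/6 − (1/6)·209 = 79 and Ps = 64 + (2/11)·209 = 102.
The subsidy expands output by 209 − 143 = 66 past the efficient level; on those units the gap between marginal cost and willingness to pay runs from 0 up to 23.
DWL = ½ × 23 × 66 = 759.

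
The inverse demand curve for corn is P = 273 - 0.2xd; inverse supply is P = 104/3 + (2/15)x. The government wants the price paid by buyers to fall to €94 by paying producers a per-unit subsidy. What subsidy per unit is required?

Required subsidy s = €60 per unit

At a buyer price of 94, quantity demanded is 1365 − 5·94 = 895.
Sellers supply 895 only when they receive Ps = 104/3 + (2/15)·895 = 154.
s = Ps − Pb = 154 − 94 = 60.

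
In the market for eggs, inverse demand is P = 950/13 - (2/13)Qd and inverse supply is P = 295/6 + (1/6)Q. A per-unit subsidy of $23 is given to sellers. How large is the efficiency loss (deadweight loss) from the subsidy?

Deadweight loss = $825.24

Pre-subsidy: 950/13 - (2/13)Q = 295/6 + (1/6)Q gives Q* = 74.6 and P* = 61.6.
With the subsidy, sellers receive Ps = Pb + 23 for each unit, where Pb is the price buyers pay.
On the curves, Pb = 950/13 - (2/13)Q and Ps = 295/6 + (1/6)Q; the wedge Ps − Pb = 23 gives 295/6 + (1/6)Q − (950/13 - (2/13)Q) = 23, so Q' = 146.36.
Then Pb = 950/13 − (2/13)·146.36 = 50.56 and Ps = 295/6 + (1/6)·146.36 = 73.56.
The subsidy expands output by 146.36 − 74.6 = 71.76 past the efficient level; on those units the gap between marginal cost and willingness to pay runs from 0 up to 23.
DWL = ½ × 23 × 71.76 = 825.24.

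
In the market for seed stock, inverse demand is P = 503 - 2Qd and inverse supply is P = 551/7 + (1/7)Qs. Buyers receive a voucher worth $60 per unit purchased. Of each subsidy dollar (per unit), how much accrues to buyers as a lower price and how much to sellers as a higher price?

Buyers gain $56 per unit; sellers gain $4 per unit

Pre-subsidy: 503 - 2Q = 551/7 + (1/7)Q gives Q* = 198 and P* = 107.
With the rebate, buyers effectively pay Pb = Ps − 60, where Ps is the price sellers receive.
On the curves, Pb = 503 - 2Q and Ps = 551/7 + (1/7)Q; the wedge Ps − Pb = 60 gives 551/7 + (1/7)Q − (503 - 2Q) = 60, so Q' = 226.
Then Pb = 503 − 2·226 = 51 and Ps = 551/7 + (1/7)·226 = 111.
Buyers' price falls by P* − Pb = 107 − 51 = 56; sellers' price rises by Ps − P* = 111 − 107 = 4.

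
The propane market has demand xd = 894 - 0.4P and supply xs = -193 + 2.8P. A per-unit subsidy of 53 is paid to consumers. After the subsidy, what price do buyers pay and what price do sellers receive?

Pre-subsidy: 894 - 0.4P = -193 + 2.8P gives P* = 339.6875, x* = 758.125.
With the rebate, buyers effectively pay Pb = Ps − 53, where Ps is the price sellers receive.
Demand in terms of Ps becomes xd = 894 − 0.4(Ps − 53) = 915.2 - 0.4Ps. Setting this equal to supply: 915.2 - 0.4Ps = -193 + 2.8Ps, so Ps = 346.3125.
Buyers pay Pb = 346.3125 − 53 = 293.3125; x' = -193 + 2.8·346.3125 = 776.675.

Buyers pay 293.3125; sellers receive 346.3125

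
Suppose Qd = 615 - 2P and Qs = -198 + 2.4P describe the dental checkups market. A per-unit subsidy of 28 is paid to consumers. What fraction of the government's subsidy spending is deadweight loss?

Pre-subsidy: 615 - 2P = -198 + 2.4P gives P* = 4065/22, Q* = 2700/11.
With the rebate, buyers effectively pay Pb = Ps − 28, where Ps is the price sellers receive.
Demand in terms of Ps becomes Qd = 615 − 2(Ps − 28) = 671 - 2Ps. Setting this equal to supply: 671 - 2Ps = -198 + 2.4Ps, so Ps = 197.5.
Buyers pay Pb = 197.5 − 28 = 169.5; Q' = -198 + 2.4·197.5 = 276.
ΔCS = ½(2700/11 + 276)(4065/22 − 169.5) = 481824/121; ΔPS = ½(2700/11 + 276)(197.5 − 4065/22) = 401520/121.
Government spending = 28 × 276 = 7728.
DWL = ½ × 28 × (276 − 2700/11) = 4704/11; fraction = (4704/11) / 7728 = 14/253.

DWL / government spending = 14/253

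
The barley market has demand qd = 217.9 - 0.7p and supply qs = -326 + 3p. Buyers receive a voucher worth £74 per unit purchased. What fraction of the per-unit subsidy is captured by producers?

Producer share = 7/37

Pre-subsidy: 217.9 - 0.7p = -326 + 3p gives p* = 147, q* = 115.
With the rebate, buyers effectively pay pb = ps − 74, where ps is the price sellers receive.
Demand in terms of ps becomes qd = 217.9 − 0.7(ps − 74) = 269.7 - 0.7ps. Setting this equal to supply: 269.7 - 0.7ps = -326 + 3ps, so ps = 161.
Buyers pay pb = 161 − 74 = 87; q' = -326 + 3·161 = 157.
Buyers' price falls by p* − pb = 147 − 87 = 60; sellers' price rises by ps − p* = 161 − 147 = 14.
So producers capture 14/74 = 7/37 of each unit of subsidy.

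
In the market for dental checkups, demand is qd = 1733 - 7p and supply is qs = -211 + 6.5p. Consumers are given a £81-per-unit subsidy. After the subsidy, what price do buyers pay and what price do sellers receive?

Buyers pay £105; sellers receive £186

Pre-subsidy: 1733 - 7p = -211 + 6.5p gives p* = 144, q* = 725.
With the rebate, buyers effectively pay pb = ps − 81, where ps is the price sellers receive.
Demand in terms of ps becomes qd = 1733 − 7(ps − 81) = 2300 - 7ps. Setting this equal to supply: 2300 - 7ps = -211 + 6.5ps, so ps = 186.
Buyers pay pb = 186 − 81 = 105; q' = -211 + 6.5·186 = 998.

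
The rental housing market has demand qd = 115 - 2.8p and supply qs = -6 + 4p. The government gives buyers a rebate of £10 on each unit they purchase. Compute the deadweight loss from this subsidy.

Pre-subsidy: 115 - 2.8p = -6 + 4p gives p* = 605/34, q* = 1108/17.
With the rebate, buyers effectively pay pb = ps − 10, where ps is the price sellers receive.
Demand in terms of ps becomes qd = 115 − 2.8(ps − 10) = 143 - 2.8ps. Setting this equal to supply: 143 - 2.8ps = -6 + 4ps, so ps = 745/34.
Buyers pay pb = 745/34 − 10 = 405/34; q' = -6 + 4·(745/34) = 1388/17.
The subsidy expands output by 1388/17 − 1108/17 = 280/17 past the efficient level; on those units the gap between marginal cost and willingness to pay runs from 0 up to 10.
DWL = ½ × 10 × 280/17 = 1400/17.

Deadweight loss = 1400/17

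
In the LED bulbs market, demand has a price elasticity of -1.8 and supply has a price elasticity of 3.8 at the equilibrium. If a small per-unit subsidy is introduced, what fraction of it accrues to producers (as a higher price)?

For a small subsidy around the equilibrium, the benefit split depends on the relative slopes, which at a point are proportional to the elasticities.
Buyer share = εs/(εs + |εd|) = 3.8/(3.8 + 1.8) = 19/28; seller share = |εd|/(εs + |εd|) = 9/28.
So producers capture 9/28 of the subsidy.

Producer share = 9/28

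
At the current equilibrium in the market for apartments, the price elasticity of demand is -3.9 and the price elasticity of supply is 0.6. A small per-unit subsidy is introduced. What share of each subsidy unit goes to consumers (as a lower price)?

For a small subsidy around the equilibrium, the benefit split depends on the relative slopes, which at a point are proportional to the elasticities.
Buyer share = εs/(εs + |εd|) = 0.6/(0.6 + 3.9) = 2/15; seller share = |εd|/(εs + |εd|) = 13/15.

Consumer share = 2/15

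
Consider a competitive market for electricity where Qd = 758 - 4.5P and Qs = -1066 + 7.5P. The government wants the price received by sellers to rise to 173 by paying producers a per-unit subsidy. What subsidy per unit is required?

At a seller price of 173, quantity supplied is -1066 + 7.5·173 = 231.5.
Buyers absorb 231.5 only when they pay Pb with 758 − 4.5·Pb = 231.5, i.e. Pb = 117.
s = Ps − Pb = 173 − 117 = 56.

Required subsidy s = 56 per unit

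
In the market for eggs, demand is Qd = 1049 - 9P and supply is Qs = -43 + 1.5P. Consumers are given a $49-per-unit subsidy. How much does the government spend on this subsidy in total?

Government cost = $8624

Pre-subsidy: 1049 - 9P = -43 + 1.5P gives P* = 104, Q* = 113.
With the rebate, buyers effectively pay Pb = Ps − 49, where Ps is the price sellers receive.
Demand in terms of Ps becomes Qd = 1049 − 9(Ps − 49) = 1490 - 9Ps. Setting this equal to supply: 1490 - 9Ps = -43 + 1.5Ps, so Ps = 146.
Buyers pay Pb = 146 − 49 = 97; Q' = -43 + 1.5·146 = 176.
Government outlay = subsidy × quantity = 49 × 176 = 8624.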